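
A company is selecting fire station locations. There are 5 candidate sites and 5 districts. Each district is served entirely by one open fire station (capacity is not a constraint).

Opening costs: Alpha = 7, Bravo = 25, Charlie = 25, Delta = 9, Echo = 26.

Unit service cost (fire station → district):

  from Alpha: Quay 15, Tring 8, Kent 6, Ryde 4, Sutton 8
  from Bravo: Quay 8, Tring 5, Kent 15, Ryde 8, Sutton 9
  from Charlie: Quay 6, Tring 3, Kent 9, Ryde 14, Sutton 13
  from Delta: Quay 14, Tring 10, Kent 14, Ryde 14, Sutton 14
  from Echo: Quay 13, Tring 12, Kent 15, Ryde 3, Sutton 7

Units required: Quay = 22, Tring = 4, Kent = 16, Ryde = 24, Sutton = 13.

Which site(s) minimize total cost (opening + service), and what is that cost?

Open Alpha, Charlie and Echo; minimum total cost 461.

For any fixed open set, each district goes to its cheapest open site; total = fixed + service.
{Alpha, Charlie, Echo}: Quay→Charlie 6·22=132, Tring→Charlie 3·4=12, Kent→Alpha 6·16=96, Ryde→Echo 3·24=72, Sutton→Echo 7·13=91. Service 403; fixed 58; total 461.
{Alpha, Charlie, Delta, Echo}: service 403 + fixed 67 = 470
{Alpha, Charlie}: service 440 + fixed 32 = 472
{Alpha, Bravo, Charlie, Delta, Echo}: Quay→Charlie 6·22=132, Tring→Charlie 3·4=12, Kent→Alpha 6·16=96, Ryde→Echo 3·24=72, Sutton→Echo 7·13=91. Service 403; fixed 92; total 495.
No other subset beats 461.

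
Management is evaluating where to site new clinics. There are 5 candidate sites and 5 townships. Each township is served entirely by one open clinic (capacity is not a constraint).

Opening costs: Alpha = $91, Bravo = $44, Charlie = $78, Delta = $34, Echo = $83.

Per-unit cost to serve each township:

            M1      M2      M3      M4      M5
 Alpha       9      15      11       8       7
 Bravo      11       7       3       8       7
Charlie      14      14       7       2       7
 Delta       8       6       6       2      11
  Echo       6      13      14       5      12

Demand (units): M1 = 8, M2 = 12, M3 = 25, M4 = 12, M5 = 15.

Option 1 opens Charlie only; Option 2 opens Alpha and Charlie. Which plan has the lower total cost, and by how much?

Option 1 is cheaper by 51.

Option 1: {Charlie}: M1→Charlie 14·8=112, M2→Charlie 14·12=168, M3→Charlie 7·25=175, M4→Charlie 2·12=24, M5→Charlie 7·15=105. Service 584; fixed 78; total 662.
Option 2: {Alpha, Charlie}: M1→Alpha 9·8=72, M2→Charlie 14·12=168, M3→Charlie 7·25=175, M4→Charlie 2·12=24, M5→Alpha 7·15=105. Service 544; fixed 169; total 713.
Difference: |662 − 713| = 51.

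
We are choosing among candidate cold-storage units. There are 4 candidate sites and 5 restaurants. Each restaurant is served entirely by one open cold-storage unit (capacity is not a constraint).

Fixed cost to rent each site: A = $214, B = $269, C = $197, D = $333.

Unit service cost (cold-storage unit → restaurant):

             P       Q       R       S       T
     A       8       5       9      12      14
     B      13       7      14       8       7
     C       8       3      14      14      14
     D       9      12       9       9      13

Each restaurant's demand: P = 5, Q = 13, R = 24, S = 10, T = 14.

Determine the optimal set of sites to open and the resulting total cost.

For any fixed open set, each restaurant goes to its cheapest open site; total = fixed + service.
{A}: P→A 8·5=40, Q→A 5·13=65, R→A 9·24=216, S→A 12·10=120, T→A 14·14=196. Service 637; fixed 214; total 851.
{B}: P→B 13·5=65, Q→B 7·13=91, R→B 14·24=336, S→B 8·10=80, T→B 7·14=98. Service 670; fixed 269; total 939.
{C}: P→C 8·5=40, Q→C 3·13=39, R→C 14·24=336, S→C 14·10=140, T→C 14·14=196. Service 751; fixed 197; total 948.
{A, B, C, D}: service 473 + fixed 1013 = 1486
No other subset beats 851.

Open A only; minimum total cost 851.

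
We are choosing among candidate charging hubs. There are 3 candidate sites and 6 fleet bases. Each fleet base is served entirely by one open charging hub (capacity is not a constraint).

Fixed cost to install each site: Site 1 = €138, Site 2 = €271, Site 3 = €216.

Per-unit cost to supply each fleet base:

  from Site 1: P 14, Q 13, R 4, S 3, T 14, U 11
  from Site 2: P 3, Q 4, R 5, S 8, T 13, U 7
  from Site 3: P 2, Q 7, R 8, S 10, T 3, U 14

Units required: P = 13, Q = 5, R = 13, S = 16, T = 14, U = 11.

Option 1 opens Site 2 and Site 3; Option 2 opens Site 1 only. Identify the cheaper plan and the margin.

Option 1: {Site 2, Site 3}: P→Site 3 2·13=26, Q→Site 2 4·5=20, R→Site 2 5·13=65, S→Site 2 8·16=128, T→Site 3 3·14=42, U→Site 2 7·11=77. Service 358; fixed 487; total 845.
Option 2: {Site 1}: P→Site 1 14·13=182, Q→Site 1 13·5=65, R→Site 1 4·13=52, S→Site 1 3·16=48, T→Site 1 14·14=196, U→Site 1 11·11=121. Service 664; fixed 138; total 802.
Difference: |845 − 802| = 43.

Option 2 is cheaper by 43.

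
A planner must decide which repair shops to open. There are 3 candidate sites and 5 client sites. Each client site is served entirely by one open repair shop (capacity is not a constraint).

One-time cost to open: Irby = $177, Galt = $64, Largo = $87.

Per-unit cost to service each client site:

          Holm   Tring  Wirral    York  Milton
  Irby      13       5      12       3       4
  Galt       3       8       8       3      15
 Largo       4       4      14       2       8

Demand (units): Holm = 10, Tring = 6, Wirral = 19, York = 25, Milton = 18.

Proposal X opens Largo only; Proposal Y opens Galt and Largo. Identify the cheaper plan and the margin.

Proposal X: {Largo}: Holm→Largo 4·10=40, Tring→Largo 4·6=24, Wirral→Largo 14·19=266, York→Largo 2·25=50, Milton→Largo 8·18=144. Service 524; fixed 87; total 611.
Proposal Y: {Galt, Largo}: Holm→Galt 3·10=30, Tring→Largo 4·6=24, Wirral→Galt 8·19=152, York→Largo 2·25=50, Milton→Largo 8·18=144. Service 400; fixed 151; total 551.
Difference: |611 − 551| = 60.

Proposal Y is cheaper by 60.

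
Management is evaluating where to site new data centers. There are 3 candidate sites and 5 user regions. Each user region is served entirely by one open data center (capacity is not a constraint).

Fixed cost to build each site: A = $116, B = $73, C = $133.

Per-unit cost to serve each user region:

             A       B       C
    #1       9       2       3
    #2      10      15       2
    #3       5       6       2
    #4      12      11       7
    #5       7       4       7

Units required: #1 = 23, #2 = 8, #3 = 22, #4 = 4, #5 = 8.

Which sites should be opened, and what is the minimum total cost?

Open C only; minimum total cost 346.

For any fixed open set, each user region goes to its cheapest open site; total = fixed + service.
{C}: #1→C 3·23=69, #2→C 2·8=16, #3→C 2·22=44, #4→C 7·4=28, #5→C 7·8=56. Service 213; fixed 133; total 346.
{B, C}: service 166 + fixed 206 = 372
{B}: service 374 + fixed 73 = 447
{A, B, C}: service 166 + fixed 322 = 488
(All 7 nonempty subsets were checked; C only is lowest.)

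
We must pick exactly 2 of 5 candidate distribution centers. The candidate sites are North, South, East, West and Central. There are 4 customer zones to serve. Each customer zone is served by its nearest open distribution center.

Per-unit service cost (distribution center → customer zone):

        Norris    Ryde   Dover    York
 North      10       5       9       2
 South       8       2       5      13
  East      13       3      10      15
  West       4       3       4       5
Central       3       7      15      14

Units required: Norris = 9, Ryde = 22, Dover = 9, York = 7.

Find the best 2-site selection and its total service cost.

Choose South and West; total service cost 151.

With exactly 2 open, each customer zone uses its cheapest among the chosen.
{South, West}: Norris→West 4·9=36, Ryde→South 2·22=44, Dover→West 4·9=36, York→West 5·7=35. Service cost 151.
{North, West}: service cost 152
{West, Central}: service cost 164
Among all 10 size-2 choices, {South, West} is lowest.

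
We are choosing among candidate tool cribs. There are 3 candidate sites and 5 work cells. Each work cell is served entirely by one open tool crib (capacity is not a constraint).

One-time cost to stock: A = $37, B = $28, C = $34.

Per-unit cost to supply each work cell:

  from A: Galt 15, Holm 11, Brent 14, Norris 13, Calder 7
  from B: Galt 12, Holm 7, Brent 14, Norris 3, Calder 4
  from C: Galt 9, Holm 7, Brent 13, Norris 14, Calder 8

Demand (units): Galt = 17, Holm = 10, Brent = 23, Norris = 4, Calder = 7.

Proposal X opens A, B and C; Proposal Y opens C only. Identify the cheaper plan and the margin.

Proposal X is cheaper by 7.

Proposal X: {A, B, C}: Galt→C 9·17=153, Holm→B 7·10=70, Brent→C 13·23=299, Norris→B 3·4=12, Calder→B 4·7=28. Service 562; fixed 99; total 661.
Proposal Y: {C}: Galt→C 9·17=153, Holm→C 7·10=70, Brent→C 13·23=299, Norris→C 14·4=56, Calder→C 8·7=56. Service 634; fixed 34; total 668.
Difference: |661 − 668| = 7.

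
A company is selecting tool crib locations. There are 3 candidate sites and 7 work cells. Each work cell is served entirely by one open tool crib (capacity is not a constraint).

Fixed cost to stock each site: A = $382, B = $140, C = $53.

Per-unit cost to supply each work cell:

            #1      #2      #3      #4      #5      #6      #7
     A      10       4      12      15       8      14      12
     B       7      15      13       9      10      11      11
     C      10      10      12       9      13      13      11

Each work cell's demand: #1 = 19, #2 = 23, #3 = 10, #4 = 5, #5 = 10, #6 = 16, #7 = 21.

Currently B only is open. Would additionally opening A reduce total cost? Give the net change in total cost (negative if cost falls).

No — net change +99 (cost rises by 99).

Current service cost with {B}: 1160.
Adding A: each work cell re-picks its cheapest; new service cost 877, saving 283.
Extra fixed cost: 382. Net change = 382 − 283 = 99.
(Totals: 1300 → 1399.)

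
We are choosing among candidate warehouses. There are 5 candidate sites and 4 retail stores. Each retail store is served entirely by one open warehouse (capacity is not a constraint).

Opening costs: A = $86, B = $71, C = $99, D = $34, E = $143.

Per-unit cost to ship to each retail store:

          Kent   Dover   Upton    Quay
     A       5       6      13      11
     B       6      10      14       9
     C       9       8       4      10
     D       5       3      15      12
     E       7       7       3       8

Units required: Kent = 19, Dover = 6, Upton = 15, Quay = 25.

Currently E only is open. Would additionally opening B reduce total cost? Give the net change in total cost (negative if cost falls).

Current service cost with {E}: 420.
Adding B: each retail store re-picks its cheapest; new service cost 401, saving 19.
Extra fixed cost: 71. Net change = 71 − 19 = 52.
(Totals: 563 → 615.)

No — net change +52 (cost rises by 52).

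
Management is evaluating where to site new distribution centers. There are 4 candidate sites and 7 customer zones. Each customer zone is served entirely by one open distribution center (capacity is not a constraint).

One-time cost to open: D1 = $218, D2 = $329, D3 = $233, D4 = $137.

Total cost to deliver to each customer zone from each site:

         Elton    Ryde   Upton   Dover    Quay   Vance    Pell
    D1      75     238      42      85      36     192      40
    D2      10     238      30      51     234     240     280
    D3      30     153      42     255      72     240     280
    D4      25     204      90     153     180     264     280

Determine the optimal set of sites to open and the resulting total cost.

For any fixed open set, each customer zone goes to its cheapest open site; total = fixed + service.
{D1}: Elton→D1 75, Ryde→D1 238, Upton→D1 42, Dover→D1 85, Quay→D1 36, Vance→D1 192, Pell→D1 40. Service 708; fixed 218; total 926.
{D1, D4}: service 624 + fixed 355 = 979
{D1, D3}: service 578 + fixed 451 = 1029
{D1, D2, D3, D4}: service 512 + fixed 917 = 1429
(All 15 nonempty subsets were checked; D1 only is lowest.)

Open D1 only; minimum total cost 926.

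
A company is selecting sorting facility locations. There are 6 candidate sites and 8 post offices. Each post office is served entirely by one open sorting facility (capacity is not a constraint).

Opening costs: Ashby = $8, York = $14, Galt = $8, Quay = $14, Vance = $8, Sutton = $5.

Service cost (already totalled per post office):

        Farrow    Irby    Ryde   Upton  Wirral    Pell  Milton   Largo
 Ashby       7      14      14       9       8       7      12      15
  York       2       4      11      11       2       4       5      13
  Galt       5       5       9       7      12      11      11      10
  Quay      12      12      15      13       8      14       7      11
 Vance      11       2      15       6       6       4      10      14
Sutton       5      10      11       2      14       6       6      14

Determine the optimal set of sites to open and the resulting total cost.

Open York and Sutton; minimum total cost 62.

For any fixed open set, each post office goes to its cheapest open site; total = fixed + service.
{York, Sutton}: Farrow→York 2, Irby→York 4, Ryde→York 11, Upton→Sutton 2, Wirral→York 2, Pell→York 4, Milton→York 5, Largo→York 13. Service 43; fixed 19; total 62.
{Vance, Sutton}: service 50 + fixed 13 = 63
{York, Galt}: Farrow→York 2, Irby→York 4, Ryde→Galt 9, Upton→Galt 7, Wirral→York 2, Pell→York 4, Milton→York 5, Largo→Galt 10. Service 43; fixed 22; total 65.
{Ashby, York, Galt, Quay, Vance, Sutton}: service 36 + fixed 57 = 93
No other subset beats 62.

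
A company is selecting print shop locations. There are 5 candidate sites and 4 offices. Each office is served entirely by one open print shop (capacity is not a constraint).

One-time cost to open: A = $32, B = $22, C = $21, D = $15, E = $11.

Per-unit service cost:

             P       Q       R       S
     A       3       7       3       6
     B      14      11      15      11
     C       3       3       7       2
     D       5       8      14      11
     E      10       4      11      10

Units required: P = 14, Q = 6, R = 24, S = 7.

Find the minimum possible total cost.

For any fixed open set, each office goes to its cheapest open site; total = fixed + service.
{A, C}: P→A 3·14=42, Q→C 3·6=18, R→A 3·24=72, S→C 2·7=14. Service 146; fixed 53; total 199.
{A, C, E}: service 146 + fixed 64 = 210
{A, C, D}: P→A 3·14=42, Q→C 3·6=18, R→A 3·24=72, S→C 2·7=14. Service 146; fixed 68; total 214.
{A, B, C, D, E}: service 146 + fixed 101 = 247
No other subset beats 199.

Minimum total cost: 199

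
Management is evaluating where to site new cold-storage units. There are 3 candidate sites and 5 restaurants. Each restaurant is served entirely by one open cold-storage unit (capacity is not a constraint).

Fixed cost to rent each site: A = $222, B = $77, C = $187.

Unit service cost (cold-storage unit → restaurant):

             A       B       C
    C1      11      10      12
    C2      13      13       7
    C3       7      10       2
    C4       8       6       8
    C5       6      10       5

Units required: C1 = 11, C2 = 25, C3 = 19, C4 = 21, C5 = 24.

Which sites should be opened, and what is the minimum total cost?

Open C only; minimum total cost 820.

For any fixed open set, each restaurant goes to its cheapest open site; total = fixed + service.
{C}: C1→C 12·11=132, C2→C 7·25=175, C3→C 2·19=38, C4→C 8·21=168, C5→C 5·24=120. Service 633; fixed 187; total 820.
{B, C}: service 569 + fixed 264 = 833
{A, C}: C1→A 11·11=121, C2→C 7·25=175, C3→C 2·19=38, C4→A 8·21=168, C5→C 5·24=120. Service 622; fixed 409; total 1031.
{A, B, C}: service 569 + fixed 486 = 1055
(All 7 nonempty subsets were checked; C only is lowest.)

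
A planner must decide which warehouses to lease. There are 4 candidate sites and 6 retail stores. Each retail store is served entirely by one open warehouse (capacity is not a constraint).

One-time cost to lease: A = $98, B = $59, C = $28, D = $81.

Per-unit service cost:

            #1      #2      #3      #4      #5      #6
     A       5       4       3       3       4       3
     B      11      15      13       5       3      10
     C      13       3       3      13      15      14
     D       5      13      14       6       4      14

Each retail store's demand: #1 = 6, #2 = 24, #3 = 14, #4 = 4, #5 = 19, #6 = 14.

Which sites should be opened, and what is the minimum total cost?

Open A only; minimum total cost 396.

For any fixed open set, each retail store goes to its cheapest open site; total = fixed + service.
{A}: #1→A 5·6=30, #2→A 4·24=96, #3→A 3·14=42, #4→A 3·4=12, #5→A 4·19=76, #6→A 3·14=42. Service 298; fixed 98; total 396.
{A, C}: #1→A 5·6=30, #2→C 3·24=72, #3→A 3·14=42, #4→A 3·4=12, #5→A 4·19=76, #6→A 3·14=42. Service 274; fixed 126; total 400.
{A, B}: service 279 + fixed 157 = 436
{A, B, C, D}: service 255 + fixed 266 = 521
No other subset beats 396.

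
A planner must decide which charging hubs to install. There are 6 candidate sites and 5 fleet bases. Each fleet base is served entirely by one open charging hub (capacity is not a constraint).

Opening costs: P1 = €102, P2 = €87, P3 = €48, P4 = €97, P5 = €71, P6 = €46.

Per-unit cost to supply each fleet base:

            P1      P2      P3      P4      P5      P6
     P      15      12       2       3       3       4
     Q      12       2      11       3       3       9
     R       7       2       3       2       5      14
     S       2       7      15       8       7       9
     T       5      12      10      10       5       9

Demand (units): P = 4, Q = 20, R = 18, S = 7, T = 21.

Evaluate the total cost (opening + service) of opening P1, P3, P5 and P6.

Total cost: 508

Each fleet base is assigned to its cheapest site among the open ones.
{P1, P3, P5, P6}: P→P3 2·4=8, Q→P5 3·20=60, R→P3 3·18=54, S→P1 2·7=14, T→P1 5·21=105. Service 241; fixed 267; total 508.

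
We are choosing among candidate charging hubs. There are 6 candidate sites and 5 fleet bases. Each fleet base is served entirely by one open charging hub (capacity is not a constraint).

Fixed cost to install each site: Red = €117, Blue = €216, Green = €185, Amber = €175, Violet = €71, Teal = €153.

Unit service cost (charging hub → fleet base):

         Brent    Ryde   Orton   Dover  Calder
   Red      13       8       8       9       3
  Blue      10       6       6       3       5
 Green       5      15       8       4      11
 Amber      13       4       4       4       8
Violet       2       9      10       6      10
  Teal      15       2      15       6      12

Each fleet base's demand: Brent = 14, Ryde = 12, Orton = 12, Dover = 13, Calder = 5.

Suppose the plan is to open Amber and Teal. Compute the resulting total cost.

Total cost: 674

Each fleet base is assigned to its cheapest site among the open ones.
{Amber, Teal}: Brent→Amber 13·14=182, Ryde→Teal 2·12=24, Orton→Amber 4·12=48, Dover→Amber 4·13=52, Calder→Amber 8·5=40. Service 346; fixed 328; total 674.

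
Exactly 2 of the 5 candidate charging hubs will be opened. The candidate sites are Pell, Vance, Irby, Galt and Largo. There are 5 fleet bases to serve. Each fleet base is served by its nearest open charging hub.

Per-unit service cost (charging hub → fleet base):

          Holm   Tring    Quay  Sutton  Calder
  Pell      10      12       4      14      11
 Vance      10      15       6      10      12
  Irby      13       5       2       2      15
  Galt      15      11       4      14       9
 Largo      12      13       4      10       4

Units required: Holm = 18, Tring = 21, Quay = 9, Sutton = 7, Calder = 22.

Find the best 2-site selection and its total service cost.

With exactly 2 open, each fleet base uses its cheapest among the chosen.
{Irby, Largo}: Holm→Largo 12·18=216, Tring→Irby 5·21=105, Quay→Irby 2·9=18, Sutton→Irby 2·7=14, Calder→Largo 4·22=88. Service cost 441.
{Pell, Irby}: service cost 559
{Irby, Galt}: service cost 569
Among all 10 size-2 choices, {Irby, Largo} is lowest.

Choose Irby and Largo; total service cost 441.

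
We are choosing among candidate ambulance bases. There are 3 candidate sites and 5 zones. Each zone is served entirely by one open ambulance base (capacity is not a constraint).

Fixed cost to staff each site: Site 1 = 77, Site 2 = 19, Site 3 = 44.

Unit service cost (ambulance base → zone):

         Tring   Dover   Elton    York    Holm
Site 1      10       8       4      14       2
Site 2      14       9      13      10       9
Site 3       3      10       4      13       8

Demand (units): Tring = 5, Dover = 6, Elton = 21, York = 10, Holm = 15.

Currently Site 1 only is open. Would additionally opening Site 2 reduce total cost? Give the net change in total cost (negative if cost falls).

Yes — net change −21 (cost falls by 21).

Current service cost with {Site 1}: 352.
Adding Site 2: each zone re-picks its cheapest; new service cost 312, saving 40.
Extra fixed cost: 19. Net change = 19 − 40 = -21.
(Totals: 429 → 408.)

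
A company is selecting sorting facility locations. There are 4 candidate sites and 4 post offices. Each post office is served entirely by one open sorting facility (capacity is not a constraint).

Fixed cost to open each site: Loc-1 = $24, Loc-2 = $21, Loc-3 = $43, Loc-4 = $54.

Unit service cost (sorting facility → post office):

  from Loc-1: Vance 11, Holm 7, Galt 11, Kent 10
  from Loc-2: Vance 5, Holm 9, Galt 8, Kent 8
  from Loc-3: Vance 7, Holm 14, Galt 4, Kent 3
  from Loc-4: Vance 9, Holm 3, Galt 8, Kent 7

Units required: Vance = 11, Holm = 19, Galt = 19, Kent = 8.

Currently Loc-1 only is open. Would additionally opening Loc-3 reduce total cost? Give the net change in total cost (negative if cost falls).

Yes — net change −190 (cost falls by 190).

Current service cost with {Loc-1}: 543.
Adding Loc-3: each post office re-picks its cheapest; new service cost 310, saving 233.
Extra fixed cost: 43. Net change = 43 − 233 = -190.
(Totals: 567 → 377.)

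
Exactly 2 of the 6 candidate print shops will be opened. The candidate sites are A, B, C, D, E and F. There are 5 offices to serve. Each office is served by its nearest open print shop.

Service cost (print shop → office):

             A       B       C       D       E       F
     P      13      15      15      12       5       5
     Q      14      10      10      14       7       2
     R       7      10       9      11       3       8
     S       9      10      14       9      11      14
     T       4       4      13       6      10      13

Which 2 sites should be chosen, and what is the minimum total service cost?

With exactly 2 open, each office uses its cheapest among the chosen.
{A, F}: P→F 5, Q→F 2, R→A 7, S→A 9, T→A 4. Service cost 27.
{A, E}: service cost 28
{B, E}: service cost 29
Among all 15 size-2 choices, {A, F} is lowest.

Choose A and F; total service cost 27.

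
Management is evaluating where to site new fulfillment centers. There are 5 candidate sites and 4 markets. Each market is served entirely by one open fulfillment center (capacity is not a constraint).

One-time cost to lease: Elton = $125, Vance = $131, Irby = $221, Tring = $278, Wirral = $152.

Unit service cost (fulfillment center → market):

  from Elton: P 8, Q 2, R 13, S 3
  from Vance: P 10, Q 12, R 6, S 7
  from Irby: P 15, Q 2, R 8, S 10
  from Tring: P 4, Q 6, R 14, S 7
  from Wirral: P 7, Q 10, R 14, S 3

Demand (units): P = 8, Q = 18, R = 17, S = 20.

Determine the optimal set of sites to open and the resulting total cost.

Open Elton only; minimum total cost 506.

For any fixed open set, each market goes to its cheapest open site; total = fixed + service.
{Elton}: P→Elton 8·8=64, Q→Elton 2·18=36, R→Elton 13·17=221, S→Elton 3·20=60. Service 381; fixed 125; total 506.
{Elton, Vance}: service 262 + fixed 256 = 518
{Elton, Irby}: service 296 + fixed 346 = 642
{Elton, Vance, Irby, Tring, Wirral}: service 230 + fixed 907 = 1137
No other subset beats 506.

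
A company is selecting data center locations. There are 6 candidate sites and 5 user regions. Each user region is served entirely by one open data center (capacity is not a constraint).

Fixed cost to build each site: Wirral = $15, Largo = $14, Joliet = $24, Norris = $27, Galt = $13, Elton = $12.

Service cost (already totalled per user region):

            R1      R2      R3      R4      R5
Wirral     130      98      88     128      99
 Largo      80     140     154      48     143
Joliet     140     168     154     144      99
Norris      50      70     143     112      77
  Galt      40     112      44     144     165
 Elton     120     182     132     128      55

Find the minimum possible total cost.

For any fixed open set, each user region goes to its cheapest open site; total = fixed + service.
{Largo, Norris, Galt, Elton}: R1→Galt 40, R2→Norris 70, R3→Galt 44, R4→Largo 48, R5→Elton 55. Service 257; fixed 66; total 323.
{Largo, Norris, Galt}: service 279 + fixed 54 = 333
{Wirral, Largo, Norris, Galt, Elton}: service 257 + fixed 81 = 338
{Wirral, Largo, Joliet, Norris, Galt, Elton}: service 257 + fixed 105 = 362
No other subset beats 323.

Minimum total cost: 323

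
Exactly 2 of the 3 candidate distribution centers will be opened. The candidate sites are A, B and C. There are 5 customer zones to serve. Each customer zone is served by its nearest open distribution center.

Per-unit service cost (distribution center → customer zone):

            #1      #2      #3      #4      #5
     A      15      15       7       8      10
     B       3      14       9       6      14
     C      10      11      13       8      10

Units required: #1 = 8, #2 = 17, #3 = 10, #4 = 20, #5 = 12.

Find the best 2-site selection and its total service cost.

Choose B and C; total service cost 541.

With exactly 2 open, each customer zone uses its cheapest among the chosen.
{B, C}: #1→B 3·8=24, #2→C 11·17=187, #3→B 9·10=90, #4→B 6·20=120, #5→C 10·12=120. Service cost 541.
{A, B}: service cost 572
{A, C}: service cost 617
Among all 3 size-2 choices, {B, C} is lowest.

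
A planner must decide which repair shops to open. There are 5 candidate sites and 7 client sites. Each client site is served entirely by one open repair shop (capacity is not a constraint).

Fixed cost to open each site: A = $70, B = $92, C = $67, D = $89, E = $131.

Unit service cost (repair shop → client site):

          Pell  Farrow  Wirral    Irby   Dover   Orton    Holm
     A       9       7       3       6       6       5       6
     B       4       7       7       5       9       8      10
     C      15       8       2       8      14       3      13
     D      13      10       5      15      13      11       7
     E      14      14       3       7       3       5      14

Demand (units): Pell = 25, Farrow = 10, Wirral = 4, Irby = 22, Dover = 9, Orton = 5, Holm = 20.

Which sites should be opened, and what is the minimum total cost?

For any fixed open set, each client site goes to its cheapest open site; total = fixed + service.
{A, B}: Pell→B 4·25=100, Farrow→A 7·10=70, Wirral→A 3·4=12, Irby→B 5·22=110, Dover→A 6·9=54, Orton→A 5·5=25, Holm→A 6·20=120. Service 491; fixed 162; total 653.
{A, B, C}: service 477 + fixed 229 = 706
{A}: Pell→A 9·25=225, Farrow→A 7·10=70, Wirral→A 3·4=12, Irby→A 6·22=132, Dover→A 6·9=54, Orton→A 5·5=25, Holm→A 6·20=120. Service 638; fixed 70; total 708.
{A, B, C, D, E}: service 450 + fixed 449 = 899
No other subset beats 653.

Open A and B; minimum total cost 653.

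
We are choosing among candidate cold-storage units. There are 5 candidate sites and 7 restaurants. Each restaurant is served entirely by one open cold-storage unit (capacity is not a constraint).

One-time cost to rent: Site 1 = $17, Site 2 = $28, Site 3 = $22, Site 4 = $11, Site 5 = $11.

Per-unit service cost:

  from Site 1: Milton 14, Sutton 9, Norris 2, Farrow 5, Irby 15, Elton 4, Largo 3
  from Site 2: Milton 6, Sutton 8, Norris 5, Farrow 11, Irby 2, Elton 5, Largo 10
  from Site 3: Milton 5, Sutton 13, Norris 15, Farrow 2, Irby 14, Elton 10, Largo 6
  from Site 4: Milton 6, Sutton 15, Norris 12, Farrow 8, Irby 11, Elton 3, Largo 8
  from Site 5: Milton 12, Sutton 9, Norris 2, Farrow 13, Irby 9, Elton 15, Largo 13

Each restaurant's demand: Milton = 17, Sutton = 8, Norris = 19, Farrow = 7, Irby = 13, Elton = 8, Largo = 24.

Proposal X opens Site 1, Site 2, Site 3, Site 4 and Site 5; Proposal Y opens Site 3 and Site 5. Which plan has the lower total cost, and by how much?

Proposal X: {Site 1, Site 2, Site 3, Site 4, Site 5}: Milton→Site 3 5·17=85, Sutton→Site 2 8·8=64, Norris→Site 1 2·19=38, Farrow→Site 3 2·7=14, Irby→Site 2 2·13=26, Elton→Site 4 3·8=24, Largo→Site 1 3·24=72. Service 323; fixed 89; total 412.
Proposal Y: {Site 3, Site 5}: Milton→Site 3 5·17=85, Sutton→Site 5 9·8=72, Norris→Site 5 2·19=38, Farrow→Site 3 2·7=14, Irby→Site 5 9·13=117, Elton→Site 3 10·8=80, Largo→Site 3 6·24=144. Service 550; fixed 33; total 583.
Difference: |412 − 583| = 171.

Proposal X is cheaper by 171.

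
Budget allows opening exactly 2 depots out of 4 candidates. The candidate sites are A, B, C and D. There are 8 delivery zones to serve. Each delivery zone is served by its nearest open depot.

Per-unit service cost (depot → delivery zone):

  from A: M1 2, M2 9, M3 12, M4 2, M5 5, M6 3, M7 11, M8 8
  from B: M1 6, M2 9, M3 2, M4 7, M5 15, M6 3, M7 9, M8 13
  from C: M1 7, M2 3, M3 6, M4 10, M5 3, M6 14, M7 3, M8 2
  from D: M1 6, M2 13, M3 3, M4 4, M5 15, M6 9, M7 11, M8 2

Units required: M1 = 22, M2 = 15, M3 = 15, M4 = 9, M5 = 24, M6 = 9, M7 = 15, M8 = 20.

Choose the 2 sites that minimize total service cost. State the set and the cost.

With exactly 2 open, each delivery zone uses its cheapest among the chosen.
{A, C}: M1→A 2·22=44, M2→C 3·15=45, M3→C 6·15=90, M4→A 2·9=18, M5→C 3·24=72, M6→A 3·9=27, M7→C 3·15=45, M8→C 2·20=40. Service cost 381.
{B, C}: service cost 454
{C, D}: service cost 496
Among all 6 size-2 choices, {A, C} is lowest.

Choose A and C; total service cost 381.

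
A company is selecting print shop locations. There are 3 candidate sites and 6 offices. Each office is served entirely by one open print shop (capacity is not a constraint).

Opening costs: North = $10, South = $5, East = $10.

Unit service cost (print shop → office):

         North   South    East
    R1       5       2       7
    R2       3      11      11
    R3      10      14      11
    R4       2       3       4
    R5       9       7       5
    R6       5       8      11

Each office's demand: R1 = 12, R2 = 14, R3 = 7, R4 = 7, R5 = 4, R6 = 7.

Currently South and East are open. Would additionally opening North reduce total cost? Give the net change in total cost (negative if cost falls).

Yes — net change −137 (cost falls by 137).

Current service cost with {South, East}: 352.
Adding North: each office re-picks its cheapest; new service cost 205, saving 147.
Extra fixed cost: 10. Net change = 10 − 147 = -137.
(Totals: 367 → 230.)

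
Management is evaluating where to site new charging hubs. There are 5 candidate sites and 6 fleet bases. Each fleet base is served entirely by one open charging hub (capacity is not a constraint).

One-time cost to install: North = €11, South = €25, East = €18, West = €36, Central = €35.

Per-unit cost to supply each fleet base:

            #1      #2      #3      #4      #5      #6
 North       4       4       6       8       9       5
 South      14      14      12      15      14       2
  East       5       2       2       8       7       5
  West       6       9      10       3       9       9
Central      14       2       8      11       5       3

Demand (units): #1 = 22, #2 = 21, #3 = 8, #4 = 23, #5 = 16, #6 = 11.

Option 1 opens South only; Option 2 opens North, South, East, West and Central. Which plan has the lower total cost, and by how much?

Option 1: {South}: #1→South 14·22=308, #2→South 14·21=294, #3→South 12·8=96, #4→South 15·23=345, #5→South 14·16=224, #6→South 2·11=22. Service 1289; fixed 25; total 1314.
Option 2: {North, South, East, West, Central}: #1→North 4·22=88, #2→East 2·21=42, #3→East 2·8=16, #4→West 3·23=69, #5→Central 5·16=80, #6→South 2·11=22. Service 317; fixed 125; total 442.
Difference: |1314 − 442| = 872.

Option 2 is cheaper by 872.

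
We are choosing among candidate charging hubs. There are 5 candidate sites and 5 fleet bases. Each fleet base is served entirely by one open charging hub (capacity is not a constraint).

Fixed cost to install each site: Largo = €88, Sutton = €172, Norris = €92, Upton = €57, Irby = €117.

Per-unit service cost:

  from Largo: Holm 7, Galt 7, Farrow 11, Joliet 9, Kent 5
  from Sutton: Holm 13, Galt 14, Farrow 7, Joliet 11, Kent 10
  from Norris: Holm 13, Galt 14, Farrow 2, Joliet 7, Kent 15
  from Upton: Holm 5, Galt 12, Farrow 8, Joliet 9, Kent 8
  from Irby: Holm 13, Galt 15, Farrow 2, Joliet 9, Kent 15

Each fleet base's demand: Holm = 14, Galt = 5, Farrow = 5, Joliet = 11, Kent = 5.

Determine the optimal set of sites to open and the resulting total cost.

Open Upton only; minimum total cost 366.

For any fixed open set, each fleet base goes to its cheapest open site; total = fixed + service.
{Upton}: Holm→Upton 5·14=70, Galt→Upton 12·5=60, Farrow→Upton 8·5=40, Joliet→Upton 9·11=99, Kent→Upton 8·5=40. Service 309; fixed 57; total 366.
{Largo}: Holm→Largo 7·14=98, Galt→Largo 7·5=35, Farrow→Largo 11·5=55, Joliet→Largo 9·11=99, Kent→Largo 5·5=25. Service 312; fixed 88; total 400.
{Norris, Upton}: service 257 + fixed 149 = 406
{Largo, Sutton, Norris, Upton, Irby}: Holm→Upton 5·14=70, Galt→Largo 7·5=35, Farrow→Norris 2·5=10, Joliet→Norris 7·11=77, Kent→Largo 5·5=25. Service 217; fixed 526; total 743.
No other subset beats 366.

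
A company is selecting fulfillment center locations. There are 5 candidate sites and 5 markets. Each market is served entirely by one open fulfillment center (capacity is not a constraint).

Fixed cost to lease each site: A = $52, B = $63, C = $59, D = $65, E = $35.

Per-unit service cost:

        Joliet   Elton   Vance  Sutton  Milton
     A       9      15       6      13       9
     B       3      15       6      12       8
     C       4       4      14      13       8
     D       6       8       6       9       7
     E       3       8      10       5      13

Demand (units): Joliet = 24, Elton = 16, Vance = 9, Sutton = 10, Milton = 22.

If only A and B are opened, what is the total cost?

Each market is assigned to its cheapest site among the open ones.
{A, B}: Joliet→B 3·24=72, Elton→A 15·16=240, Vance→A 6·9=54, Sutton→B 12·10=120, Milton→B 8·22=176. Service 662; fixed 115; total 777.

Total cost: 777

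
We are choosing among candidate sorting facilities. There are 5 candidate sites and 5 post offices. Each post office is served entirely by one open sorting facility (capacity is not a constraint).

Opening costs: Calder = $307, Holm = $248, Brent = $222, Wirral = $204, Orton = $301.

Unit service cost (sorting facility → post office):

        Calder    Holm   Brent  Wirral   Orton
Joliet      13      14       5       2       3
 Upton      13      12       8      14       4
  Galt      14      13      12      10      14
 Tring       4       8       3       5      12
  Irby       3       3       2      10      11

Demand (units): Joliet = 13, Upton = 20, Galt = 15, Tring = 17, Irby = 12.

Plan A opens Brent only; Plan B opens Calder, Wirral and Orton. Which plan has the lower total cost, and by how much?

Plan A: {Brent}: Joliet→Brent 5·13=65, Upton→Brent 8·20=160, Galt→Brent 12·15=180, Tring→Brent 3·17=51, Irby→Brent 2·12=24. Service 480; fixed 222; total 702.
Plan B: {Calder, Wirral, Orton}: Joliet→Wirral 2·13=26, Upton→Orton 4·20=80, Galt→Wirral 10·15=150, Tring→Calder 4·17=68, Irby→Calder 3·12=36. Service 360; fixed 812; total 1172.
Difference: |702 − 1172| = 470.

Plan A is cheaper by 470.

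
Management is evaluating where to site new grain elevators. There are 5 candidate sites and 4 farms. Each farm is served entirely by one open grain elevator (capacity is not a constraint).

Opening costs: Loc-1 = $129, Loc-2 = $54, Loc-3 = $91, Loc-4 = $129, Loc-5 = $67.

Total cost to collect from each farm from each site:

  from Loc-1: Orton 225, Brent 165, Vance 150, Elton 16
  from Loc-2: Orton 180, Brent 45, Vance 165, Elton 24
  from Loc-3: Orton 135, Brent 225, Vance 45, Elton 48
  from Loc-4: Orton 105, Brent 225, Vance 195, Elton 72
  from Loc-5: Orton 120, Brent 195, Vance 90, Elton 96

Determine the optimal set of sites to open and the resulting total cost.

For any fixed open set, each farm goes to its cheapest open site; total = fixed + service.
{Loc-2, Loc-3}: Orton→Loc-3 135, Brent→Loc-2 45, Vance→Loc-3 45, Elton→Loc-2 24. Service 249; fixed 145; total 394.
{Loc-2, Loc-5}: service 279 + fixed 121 = 400
{Loc-2, Loc-3, Loc-5}: service 234 + fixed 212 = 446
{Loc-1, Loc-2, Loc-3, Loc-4, Loc-5}: Orton→Loc-4 105, Brent→Loc-2 45, Vance→Loc-3 45, Elton→Loc-1 16. Service 211; fixed 470; total 681.
No other subset beats 394.

Open Loc-2 and Loc-3; minimum total cost 394.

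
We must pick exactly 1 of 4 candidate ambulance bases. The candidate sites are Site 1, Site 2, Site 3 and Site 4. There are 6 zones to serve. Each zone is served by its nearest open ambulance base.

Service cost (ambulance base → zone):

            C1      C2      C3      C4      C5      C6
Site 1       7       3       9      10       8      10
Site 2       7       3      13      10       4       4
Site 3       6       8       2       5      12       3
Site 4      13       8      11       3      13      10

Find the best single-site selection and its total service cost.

Choose Site 3 only; total service cost 36.

With exactly 1 open, each zone uses its cheapest among the chosen.
{Site 3}: C1→Site 3 6, C2→Site 3 8, C3→Site 3 2, C4→Site 3 5, C5→Site 3 12, C6→Site 3 3. Service cost 36.
{Site 2}: service cost 41
{Site 1}: service cost 47
Among all 4 size-1 choices, {Site 3} is lowest.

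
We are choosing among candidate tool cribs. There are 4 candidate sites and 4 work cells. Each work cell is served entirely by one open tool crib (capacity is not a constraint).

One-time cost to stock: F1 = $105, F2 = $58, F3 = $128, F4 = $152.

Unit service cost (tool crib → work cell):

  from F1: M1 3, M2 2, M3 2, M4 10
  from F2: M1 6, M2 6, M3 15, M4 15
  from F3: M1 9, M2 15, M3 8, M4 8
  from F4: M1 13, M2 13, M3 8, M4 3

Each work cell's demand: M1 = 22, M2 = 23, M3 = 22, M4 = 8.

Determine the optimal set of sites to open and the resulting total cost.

Open F1 only; minimum total cost 341.

For any fixed open set, each work cell goes to its cheapest open site; total = fixed + service.
{F1}: M1→F1 3·22=66, M2→F1 2·23=46, M3→F1 2·22=44, M4→F1 10·8=80. Service 236; fixed 105; total 341.
{F1, F2}: service 236 + fixed 163 = 399
{F1, F4}: service 180 + fixed 257 = 437
{F1, F2, F3, F4}: service 180 + fixed 443 = 623
(All 15 nonempty subsets were checked; F1 only is lowest.)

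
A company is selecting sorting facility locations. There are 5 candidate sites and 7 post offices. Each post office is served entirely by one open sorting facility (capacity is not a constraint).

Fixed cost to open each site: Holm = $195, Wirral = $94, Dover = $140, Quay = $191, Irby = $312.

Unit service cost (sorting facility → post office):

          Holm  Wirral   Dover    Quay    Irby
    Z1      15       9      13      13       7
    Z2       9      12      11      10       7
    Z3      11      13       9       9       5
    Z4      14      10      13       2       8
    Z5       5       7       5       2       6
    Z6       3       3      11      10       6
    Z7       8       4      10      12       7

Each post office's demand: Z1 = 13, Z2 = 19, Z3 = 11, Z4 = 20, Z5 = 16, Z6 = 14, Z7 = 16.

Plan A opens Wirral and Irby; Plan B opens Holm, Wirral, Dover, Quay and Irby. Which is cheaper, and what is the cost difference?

Plan A: {Wirral, Irby}: Z1→Irby 7·13=91, Z2→Irby 7·19=133, Z3→Irby 5·11=55, Z4→Irby 8·20=160, Z5→Irby 6·16=96, Z6→Wirral 3·14=42, Z7→Wirral 4·16=64. Service 641; fixed 406; total 1047.
Plan B: {Holm, Wirral, Dover, Quay, Irby}: Z1→Irby 7·13=91, Z2→Irby 7·19=133, Z3→Irby 5·11=55, Z4→Quay 2·20=40, Z5→Quay 2·16=32, Z6→Holm 3·14=42, Z7→Wirral 4·16=64. Service 457; fixed 932; total 1389.
Difference: |1047 − 1389| = 342.

Plan A is cheaper by 342.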